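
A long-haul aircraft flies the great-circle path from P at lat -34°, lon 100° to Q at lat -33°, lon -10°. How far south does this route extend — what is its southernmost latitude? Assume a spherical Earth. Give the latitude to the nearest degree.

The great circle lies in the plane with unit normal n̂ = (p₁ × p₂)/|p₁ × p₂|.
Here n̂_z ≈ -0.655; the vertex latitude is φ_max = arccos|n̂_z| ≈ 49.1°.

≈ -49°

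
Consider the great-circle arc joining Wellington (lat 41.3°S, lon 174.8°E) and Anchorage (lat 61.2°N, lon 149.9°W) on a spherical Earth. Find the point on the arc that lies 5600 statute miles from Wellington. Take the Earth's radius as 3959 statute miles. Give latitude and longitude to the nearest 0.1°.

≈ lat 37.4°N, lon 164.0°W

Write both endpoints as unit vectors p₁, p₂ with components (cos φ cos λ, cos φ sin λ, sin φ).
The central angle between the endpoints is δ = arccos(p₁·p₂) ≈ 1.858 rad (106.4°). The total great-circle distance is δ·R ≈ 1.858 × 3959 ≈ 7355 mi, so the target fraction is f = 5600/7355 ≈ 0.761.
Interpolate at f ≈ 0.761 with slerp weights a = sin((1−f)δ)/sin δ ≈ 0.447, b = sin(fδ)/sin δ ≈ 1.030.
p = a·p₁ + b·p₂ ≈ (-0.764, -0.218, 0.607); φ = arcsin(p_z) ≈ 37.40°, λ = atan2(p_y, p_x) ≈ -164.04°.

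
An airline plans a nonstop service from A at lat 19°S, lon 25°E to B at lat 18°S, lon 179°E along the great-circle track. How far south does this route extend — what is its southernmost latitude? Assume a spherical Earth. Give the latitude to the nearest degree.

≈ 56°S

The great circle lies in the plane with unit normal n̂ = (p₁ × p₂)/|p₁ × p₂|.
Here n̂_z ≈ +0.558; the vertex latitude is φ_max = arccos|n̂_z| ≈ 56.1°.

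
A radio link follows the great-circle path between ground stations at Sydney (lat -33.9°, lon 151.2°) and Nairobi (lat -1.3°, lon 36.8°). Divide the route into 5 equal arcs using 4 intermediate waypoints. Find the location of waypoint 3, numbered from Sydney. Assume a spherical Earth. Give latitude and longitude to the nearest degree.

≈ lat -25°, lon 75°

Convert each endpoint to a unit vector on the sphere (x = cos φ cos λ, y = cos φ sin λ, z = sin φ).
The central angle between the endpoints is δ = arccos(p₁·p₂) ≈ 1.907 rad (109.3°).
Interpolate at f = 3/5 with slerp weights a = sin((1−f)δ)/sin δ ≈ 0.732, b = sin(fδ)/sin δ ≈ 0.965.
p = a·p₁ + b·p₂ ≈ (0.240, 0.870, -0.430); φ = arcsin(p_z) ≈ -25.48°, λ = atan2(p_y, p_x) ≈ 74.60°.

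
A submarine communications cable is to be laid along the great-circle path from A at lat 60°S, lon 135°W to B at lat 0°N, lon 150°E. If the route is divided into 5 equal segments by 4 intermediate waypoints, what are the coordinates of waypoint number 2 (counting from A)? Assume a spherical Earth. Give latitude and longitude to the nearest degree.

≈ lat 42°S, lon 180°E

From cos δ = sin φ₁ sin φ₂ + cos φ₁ cos φ₂ cos Δλ, the central angle is δ ≈ 1.441 rad (82.6°).
Interpolate at f = 2/5 with slerp weights a = sin((1−f)δ)/sin δ ≈ 0.767, b = sin(fδ)/sin δ ≈ 0.550.
p = a·p₁ + b·p₂ ≈ (-0.747, 0.004, -0.664); φ = arcsin(p_z) ≈ -41.64°, λ = atan2(p_y, p_x) ≈ 179.73°.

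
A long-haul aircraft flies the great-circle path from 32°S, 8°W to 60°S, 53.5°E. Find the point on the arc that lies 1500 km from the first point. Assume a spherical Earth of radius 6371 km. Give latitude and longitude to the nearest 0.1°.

≈ 42.5°S, 2.7°E

From cos δ = sin φ₁ sin φ₂ + cos φ₁ cos φ₂ cos Δλ, the central angle is δ ≈ 0.848 rad (48.6°). The total great-circle distance is δ·R ≈ 0.848 × 6371 ≈ 5405 km, so the target fraction is f = 1500/5405 ≈ 0.278.
Interpolate at f ≈ 0.278 with slerp weights a = sin((1−f)δ)/sin δ ≈ 0.767, b = sin(fδ)/sin δ ≈ 0.311.
p = a·p₁ + b·p₂ ≈ (0.736, 0.034, -0.676); φ = arcsin(p_z) ≈ -42.50°, λ = atan2(p_y, p_x) ≈ 2.68°.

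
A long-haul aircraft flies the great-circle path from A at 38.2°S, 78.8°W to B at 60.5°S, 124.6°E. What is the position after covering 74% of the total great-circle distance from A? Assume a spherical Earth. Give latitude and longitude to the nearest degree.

Write both endpoints as unit vectors p₁, p₂ with components (cos φ cos λ, cos φ sin λ, sin φ).
The central angle between the endpoints is δ = arccos(p₁·p₂) ≈ 1.387 rad (79.5°).
Interpolate at f = 0.74 with slerp weights a = sin((1−f)δ)/sin δ ≈ 0.359, b = sin(fδ)/sin δ ≈ 0.870.
p = a·p₁ + b·p₂ ≈ (-0.188, 0.076, -0.979); φ = arcsin(p_z) ≈ -78.27°, λ = atan2(p_y, p_x) ≈ 158.04°.

≈ 78°S, 158°E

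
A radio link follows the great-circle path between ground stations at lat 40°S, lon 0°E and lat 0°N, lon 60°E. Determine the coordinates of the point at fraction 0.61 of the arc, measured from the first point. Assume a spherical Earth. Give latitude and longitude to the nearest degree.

≈ lat 18°S, lon 40°E

Write both endpoints as unit vectors p₁, p₂ with components (cos φ cos λ, cos φ sin λ, sin φ).
The central angle between the endpoints is δ = arccos(p₁·p₂) ≈ 1.178 rad (67.5°).
Interpolate at f = 0.61 with slerp weights a = sin((1−f)δ)/sin δ ≈ 0.480, b = sin(fδ)/sin δ ≈ 0.713.
p = a·p₁ + b·p₂ ≈ (0.724, 0.617, -0.308); φ = arcsin(p_z) ≈ -17.97°, λ = atan2(p_y, p_x) ≈ 40.44°.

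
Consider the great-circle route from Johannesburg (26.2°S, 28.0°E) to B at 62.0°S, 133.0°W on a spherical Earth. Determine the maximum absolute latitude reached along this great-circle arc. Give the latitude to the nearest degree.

≈ 82°S

The great circle lies in the plane with unit normal n̂ = (p₁ × p₂)/|p₁ × p₂|.
Here n̂_z ≈ -0.137; the vertex latitude is φ_max = arccos|n̂_z| ≈ 82.1°.
Check via Clairaut: cos φ_max = |cos φ₁| · sin C = cos(26.2°)·sin(171.2°) ≈ 0.137, again giving ≈ 82.1°.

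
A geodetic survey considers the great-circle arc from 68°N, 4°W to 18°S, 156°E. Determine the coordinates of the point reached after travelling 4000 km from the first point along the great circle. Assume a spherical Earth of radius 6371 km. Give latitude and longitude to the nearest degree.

≈ 72°N, 124°E

The haversine formula gives a central angle δ ≈ 2.241 rad (128.4°) between the endpoints. The total great-circle distance is δ·R ≈ 2.241 × 6371 ≈ 14279 km, so the target fraction is f = 4000/14279 ≈ 0.280.
Interpolate at f ≈ 0.280 with slerp weights a = sin((1−f)δ)/sin δ ≈ 1.275, b = sin(fδ)/sin δ ≈ 0.750.
p = a·p₁ + b·p₂ ≈ (-0.175, 0.257, 0.951); φ = arcsin(p_z) ≈ 71.91°, λ = atan2(p_y, p_x) ≈ 124.26°.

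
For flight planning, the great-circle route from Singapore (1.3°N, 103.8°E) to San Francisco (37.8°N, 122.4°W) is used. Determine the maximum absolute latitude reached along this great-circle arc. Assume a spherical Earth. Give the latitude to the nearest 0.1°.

The great circle lies in the plane with unit normal n̂ = (p₁ × p₂)/|p₁ × p₂|.
Here n̂_z ≈ +0.674; the vertex latitude is φ_max = arccos|n̂_z| ≈ 47.6°.
Check via Clairaut: cos φ_max = |cos φ₁| · sin C = cos(1.3°)·sin(42.4°) ≈ 0.674, again giving ≈ 47.6°.

≈ 47.6°N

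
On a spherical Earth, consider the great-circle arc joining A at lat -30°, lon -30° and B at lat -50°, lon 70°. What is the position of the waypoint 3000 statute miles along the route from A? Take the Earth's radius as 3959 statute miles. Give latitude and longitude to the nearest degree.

The haversine formula gives a central angle δ ≈ 1.280 rad (73.4°) between the endpoints. The total great-circle distance is δ·R ≈ 1.280 × 3959 ≈ 5069 mi, so the target fraction is f = 3000/5069 ≈ 0.592.
Interpolate at f ≈ 0.592 with slerp weights a = sin((1−f)δ)/sin δ ≈ 0.521, b = sin(fδ)/sin δ ≈ 0.717.
p = a·p₁ + b·p₂ ≈ (0.548, 0.208, -0.810); φ = arcsin(p_z) ≈ -54.10°, λ = atan2(p_y, p_x) ≈ 20.74°.

≈ lat -54°, lon 21°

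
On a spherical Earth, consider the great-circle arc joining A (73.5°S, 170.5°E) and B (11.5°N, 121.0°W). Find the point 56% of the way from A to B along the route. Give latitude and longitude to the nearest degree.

≈ (29°S, 133°W)

Write both endpoints as unit vectors p₁, p₂ with components (cos φ cos λ, cos φ sin λ, sin φ).
The central angle between the endpoints is δ = arccos(p₁·p₂) ≈ 1.660 rad (95.1°).
Interpolate at f = 0.56 with slerp weights a = sin((1−f)δ)/sin δ ≈ 0.670, b = sin(fδ)/sin δ ≈ 0.805.
p = a·p₁ + b·p₂ ≈ (-0.594, -0.644, -0.482); φ = arcsin(p_z) ≈ -28.81°, λ = atan2(p_y, p_x) ≈ -132.65°.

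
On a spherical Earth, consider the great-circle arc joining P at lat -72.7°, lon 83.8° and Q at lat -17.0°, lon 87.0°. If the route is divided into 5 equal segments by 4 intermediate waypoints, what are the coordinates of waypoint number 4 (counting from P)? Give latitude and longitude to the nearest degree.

Write both endpoints as unit vectors p₁, p₂ with components (cos φ cos λ, cos φ sin λ, sin φ).
The central angle between the endpoints is δ = arccos(p₁·p₂) ≈ 0.973 rad (55.7°).
Interpolate at f = 4/5 with slerp weights a = sin((1−f)δ)/sin δ ≈ 0.234, b = sin(fδ)/sin δ ≈ 0.849.
p = a·p₁ + b·p₂ ≈ (0.050, 0.880, -0.472); φ = arcsin(p_z) ≈ -28.14°, λ = atan2(p_y, p_x) ≈ 86.75°.

≈ lat -28°, lon 87°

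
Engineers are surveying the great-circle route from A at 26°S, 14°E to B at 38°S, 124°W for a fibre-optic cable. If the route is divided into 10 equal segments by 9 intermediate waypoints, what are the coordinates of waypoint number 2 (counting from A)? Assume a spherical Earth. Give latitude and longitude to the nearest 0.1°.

≈ 42.8°S, 1.4°W

Convert each endpoint to a unit vector on the sphere (x = cos φ cos λ, y = cos φ sin λ, z = sin φ).
The central angle between the endpoints is δ = arccos(p₁·p₂) ≈ 1.830 rad (104.9°).
Interpolate at f = 2/10 with slerp weights a = sin((1−f)δ)/sin δ ≈ 1.029, b = sin(fδ)/sin δ ≈ 0.370.
p = a·p₁ + b·p₂ ≈ (0.734, -0.018, -0.679); φ = arcsin(p_z) ≈ -42.76°, λ = atan2(p_y, p_x) ≈ -1.42°.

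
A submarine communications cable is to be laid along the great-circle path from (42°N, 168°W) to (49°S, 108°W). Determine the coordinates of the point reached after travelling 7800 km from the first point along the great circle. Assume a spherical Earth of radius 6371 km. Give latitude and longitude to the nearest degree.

≈ (20°S, 132°W)

From cos δ = sin φ₁ sin φ₂ + cos φ₁ cos φ₂ cos Δλ, the central angle is δ ≈ 1.835 rad (105.1°). The total great-circle distance is δ·R ≈ 1.835 × 6371 ≈ 11691 km, so the target fraction is f = 7800/11691 ≈ 0.667.
Interpolate at f ≈ 0.667 with slerp weights a = sin((1−f)δ)/sin δ ≈ 0.594, b = sin(fδ)/sin δ ≈ 0.974.
p = a·p₁ + b·p₂ ≈ (-0.629, -0.700, -0.338); φ = arcsin(p_z) ≈ -19.74°, λ = atan2(p_y, p_x) ≈ -131.97°.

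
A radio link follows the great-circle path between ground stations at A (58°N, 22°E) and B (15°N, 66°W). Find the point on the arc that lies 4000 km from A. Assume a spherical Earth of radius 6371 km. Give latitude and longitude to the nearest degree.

≈ (46°N, 35°W)

Write both endpoints as unit vectors p₁, p₂ with components (cos φ cos λ, cos φ sin λ, sin φ).
The central angle between the endpoints is δ = arccos(p₁·p₂) ≈ 1.331 rad (76.3°). The total great-circle distance is δ·R ≈ 1.331 × 6371 ≈ 8481 km, so the target fraction is f = 4000/8481 ≈ 0.472.
Interpolate at f ≈ 0.472 with slerp weights a = sin((1−f)δ)/sin δ ≈ 0.666, b = sin(fδ)/sin δ ≈ 0.605.
p = a·p₁ + b·p₂ ≈ (0.565, -0.401, 0.721); φ = arcsin(p_z) ≈ 46.15°, λ = atan2(p_y, p_x) ≈ -35.41°.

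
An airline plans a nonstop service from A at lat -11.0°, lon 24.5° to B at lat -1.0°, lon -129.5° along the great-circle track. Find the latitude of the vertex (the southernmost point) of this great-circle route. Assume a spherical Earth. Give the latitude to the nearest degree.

≈ -26°

The great circle lies in the plane with unit normal n̂ = (p₁ × p₂)/|p₁ × p₂|.
Here n̂_z ≈ -0.902; the vertex latitude is φ_max = arccos|n̂_z| ≈ 25.6°.
Check via Clairaut: cos φ_max = |cos φ₁| · sin C = cos(11.0°)·sin(113.3°) ≈ 0.902, again giving ≈ 25.6°.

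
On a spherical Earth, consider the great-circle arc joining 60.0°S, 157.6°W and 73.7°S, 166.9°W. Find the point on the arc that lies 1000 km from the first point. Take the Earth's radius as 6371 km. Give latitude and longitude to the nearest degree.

Convert each endpoint to a unit vector on the sphere (x = cos φ cos λ, y = cos φ sin λ, z = sin φ).
The central angle between the endpoints is δ = arccos(p₁·p₂) ≈ 0.247 rad (14.1°). The total great-circle distance is δ·R ≈ 0.247 × 6371 ≈ 1572 km, so the target fraction is f = 1000/1572 ≈ 0.636.
Interpolate at f ≈ 0.636 with slerp weights a = sin((1−f)δ)/sin δ ≈ 0.367, b = sin(fδ)/sin δ ≈ 0.640.
p = a·p₁ + b·p₂ ≈ (-0.345, -0.111, -0.932); φ = arcsin(p_z) ≈ -68.78°, λ = atan2(p_y, p_x) ≈ -162.20°.

≈ 69°S, 162°W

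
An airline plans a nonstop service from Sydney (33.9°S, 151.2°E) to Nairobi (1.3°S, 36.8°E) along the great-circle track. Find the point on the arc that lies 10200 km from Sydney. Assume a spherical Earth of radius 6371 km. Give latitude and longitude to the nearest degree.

≈ 12°S, 51°E

From cos δ = sin φ₁ sin φ₂ + cos φ₁ cos φ₂ cos Δλ, the central angle is δ ≈ 1.907 rad (109.3°). The total great-circle distance is δ·R ≈ 1.907 × 6371 ≈ 12151 km, so the target fraction is f = 10200/12151 ≈ 0.839.
Interpolate at f ≈ 0.839 with slerp weights a = sin((1−f)δ)/sin δ ≈ 0.319, b = sin(fδ)/sin δ ≈ 1.059.
p = a·p₁ + b·p₂ ≈ (0.615, 0.762, -0.202); φ = arcsin(p_z) ≈ -11.66°, λ = atan2(p_y, p_x) ≈ 51.07°.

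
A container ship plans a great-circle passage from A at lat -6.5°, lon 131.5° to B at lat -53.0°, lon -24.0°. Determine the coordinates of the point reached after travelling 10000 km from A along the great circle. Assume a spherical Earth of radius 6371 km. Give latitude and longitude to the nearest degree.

The haversine formula gives a central angle δ ≈ 2.042 rad (117.0°) between the endpoints. The total great-circle distance is δ·R ≈ 2.042 × 6371 ≈ 13008 km, so the target fraction is f = 10000/13008 ≈ 0.769.
Interpolate at f ≈ 0.769 with slerp weights a = sin((1−f)δ)/sin δ ≈ 0.510, b = sin(fδ)/sin δ ≈ 1.122.
p = a·p₁ + b·p₂ ≈ (0.281, 0.105, -0.954); φ = arcsin(p_z) ≈ -72.54°, λ = atan2(p_y, p_x) ≈ 20.50°.

≈ lat -73°, lon 21°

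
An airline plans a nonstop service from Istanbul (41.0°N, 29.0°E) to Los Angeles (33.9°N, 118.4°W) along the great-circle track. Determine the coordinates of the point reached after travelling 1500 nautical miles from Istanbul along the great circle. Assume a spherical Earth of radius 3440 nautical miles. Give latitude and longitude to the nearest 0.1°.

≈ 61.5°N, 5.4°E

The haversine formula gives a central angle δ ≈ 1.733 rad (99.3°) between the endpoints. The total great-circle distance is δ·R ≈ 1.733 × 3440 ≈ 5963 nmi, so the target fraction is f = 1500/5963 ≈ 0.252.
Interpolate at f ≈ 0.252 with slerp weights a = sin((1−f)δ)/sin δ ≈ 0.976, b = sin(fδ)/sin δ ≈ 0.428.
p = a·p₁ + b·p₂ ≈ (0.475, 0.045, 0.879); φ = arcsin(p_z) ≈ 61.50°, λ = atan2(p_y, p_x) ≈ 5.35°.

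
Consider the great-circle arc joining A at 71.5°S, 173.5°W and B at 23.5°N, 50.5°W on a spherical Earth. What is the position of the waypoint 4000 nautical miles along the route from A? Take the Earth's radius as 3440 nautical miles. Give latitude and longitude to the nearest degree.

Write both endpoints as unit vectors p₁, p₂ with components (cos φ cos λ, cos φ sin λ, sin φ).
The central angle between the endpoints is δ = arccos(p₁·p₂) ≈ 2.137 rad (122.5°). The total great-circle distance is δ·R ≈ 2.137 × 3440 ≈ 7352 nmi, so the target fraction is f = 4000/7352 ≈ 0.544.
Interpolate at f ≈ 0.544 with slerp weights a = sin((1−f)δ)/sin δ ≈ 0.981, b = sin(fδ)/sin δ ≈ 1.088.
p = a·p₁ + b·p₂ ≈ (0.325, -0.805, -0.496); φ = arcsin(p_z) ≈ -29.74°, λ = atan2(p_y, p_x) ≈ -67.99°.

≈ 30°S, 68°W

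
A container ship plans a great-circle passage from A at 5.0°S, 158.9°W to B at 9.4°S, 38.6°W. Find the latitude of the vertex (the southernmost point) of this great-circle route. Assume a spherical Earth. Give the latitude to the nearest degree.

≈ 14°S

The great circle lies in the plane with unit normal n̂ = (p₁ × p₂)/|p₁ × p₂|.
Here n̂_z ≈ +0.968; the vertex latitude is φ_max = arccos|n̂_z| ≈ 14.5°.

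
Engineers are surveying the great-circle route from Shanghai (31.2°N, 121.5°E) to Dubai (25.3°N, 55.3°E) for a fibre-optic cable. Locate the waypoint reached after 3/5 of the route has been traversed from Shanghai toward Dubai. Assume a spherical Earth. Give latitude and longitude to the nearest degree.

≈ (32°N, 81°E)

Convert each endpoint to a unit vector on the sphere (x = cos φ cos λ, y = cos φ sin λ, z = sin φ).
The central angle between the endpoints is δ = arccos(p₁·p₂) ≈ 1.008 rad (57.8°).
Interpolate at f = 3/5 with slerp weights a = sin((1−f)δ)/sin δ ≈ 0.464, b = sin(fδ)/sin δ ≈ 0.672.
p = a·p₁ + b·p₂ ≈ (0.139, 0.838, 0.528); φ = arcsin(p_z) ≈ 31.85°, λ = atan2(p_y, p_x) ≈ 80.60°.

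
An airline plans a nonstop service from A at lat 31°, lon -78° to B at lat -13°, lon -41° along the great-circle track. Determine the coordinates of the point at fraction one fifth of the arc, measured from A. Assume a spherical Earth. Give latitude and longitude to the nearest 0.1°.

Write both endpoints as unit vectors p₁, p₂ with components (cos φ cos λ, cos φ sin λ, sin φ).
The central angle between the endpoints is δ = arccos(p₁·p₂) ≈ 0.987 rad (56.6°).
Interpolate at f = 1/5 with slerp weights a = sin((1−f)δ)/sin δ ≈ 0.851, b = sin(fδ)/sin δ ≈ 0.235.
p = a·p₁ + b·p₂ ≈ (0.325, -0.864, 0.385); φ = arcsin(p_z) ≈ 22.67°, λ = atan2(p_y, p_x) ≈ -69.41°.

≈ lat 22.7°, lon -69.4°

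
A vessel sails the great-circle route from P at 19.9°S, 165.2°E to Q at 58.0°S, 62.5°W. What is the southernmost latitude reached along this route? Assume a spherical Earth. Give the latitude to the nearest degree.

≈ 68°S

The great circle lies in the plane with unit normal n̂ = (p₁ × p₂)/|p₁ × p₂|.
Here n̂_z ≈ +0.369; the vertex latitude is φ_max = arccos|n̂_z| ≈ 68.3°.
Check via Clairaut: cos φ_max = |cos φ₁| · sin C = cos(19.9°)·sin(156.9°) ≈ 0.369, again giving ≈ 68.3°.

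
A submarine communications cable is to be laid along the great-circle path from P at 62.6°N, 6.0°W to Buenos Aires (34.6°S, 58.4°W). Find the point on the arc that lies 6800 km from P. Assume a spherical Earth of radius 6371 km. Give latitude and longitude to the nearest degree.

≈ 8°N, 43°W

Convert each endpoint to a unit vector on the sphere (x = cos φ cos λ, y = cos φ sin λ, z = sin φ).
The central angle between the endpoints is δ = arccos(p₁·p₂) ≈ 1.847 rad (105.8°). The total great-circle distance is δ·R ≈ 1.847 × 6371 ≈ 11769 km, so the target fraction is f = 6800/11769 ≈ 0.578.
Interpolate at f ≈ 0.578 with slerp weights a = sin((1−f)δ)/sin δ ≈ 0.731, b = sin(fδ)/sin δ ≈ 0.911.
p = a·p₁ + b·p₂ ≈ (0.727, -0.674, 0.132); φ = arcsin(p_z) ≈ 7.59°, λ = atan2(p_y, p_x) ≈ -42.80°.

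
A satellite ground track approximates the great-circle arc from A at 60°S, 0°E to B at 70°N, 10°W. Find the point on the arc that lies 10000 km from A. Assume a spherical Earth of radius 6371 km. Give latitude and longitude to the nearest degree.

Write both endpoints as unit vectors p₁, p₂ with components (cos φ cos λ, cos φ sin λ, sin φ).
The central angle between the endpoints is δ = arccos(p₁·p₂) ≈ 2.272 rad (130.2°). The total great-circle distance is δ·R ≈ 2.272 × 6371 ≈ 14477 km, so the target fraction is f = 10000/14477 ≈ 0.691.
Interpolate at f ≈ 0.691 with slerp weights a = sin((1−f)δ)/sin δ ≈ 0.846, b = sin(fδ)/sin δ ≈ 1.309.
p = a·p₁ + b·p₂ ≈ (0.864, -0.078, 0.497); φ = arcsin(p_z) ≈ 29.83°, λ = atan2(p_y, p_x) ≈ -5.14°.

≈ 30°N, 5°W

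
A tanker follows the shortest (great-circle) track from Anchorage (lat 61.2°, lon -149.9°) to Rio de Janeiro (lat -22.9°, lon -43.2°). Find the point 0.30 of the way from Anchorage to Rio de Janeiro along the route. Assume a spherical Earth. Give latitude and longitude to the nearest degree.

The haversine formula gives a central angle δ ≈ 2.058 rad (117.9°) between the endpoints.
Interpolate at f = 0.30 with slerp weights a = sin((1−f)δ)/sin δ ≈ 1.122, b = sin(fδ)/sin δ ≈ 0.655.
p = a·p₁ + b·p₂ ≈ (-0.028, -0.684, 0.729); φ = arcsin(p_z) ≈ 46.76°, λ = atan2(p_y, p_x) ≈ -92.32°.

≈ lat 47°, lon -92°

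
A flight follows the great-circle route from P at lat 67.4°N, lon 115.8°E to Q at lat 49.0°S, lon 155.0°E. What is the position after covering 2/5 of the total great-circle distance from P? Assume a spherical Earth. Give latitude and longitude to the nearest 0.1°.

≈ lat 21.5°N, lon 138.3°E

The haversine formula gives a central angle δ ≈ 2.096 rad (120.1°) between the endpoints.
Interpolate at f = 2/5 with slerp weights a = sin((1−f)δ)/sin δ ≈ 1.100, b = sin(fδ)/sin δ ≈ 0.859.
p = a·p₁ + b·p₂ ≈ (-0.695, 0.619, 0.367); φ = arcsin(p_z) ≈ 21.50°, λ = atan2(p_y, p_x) ≈ 138.32°.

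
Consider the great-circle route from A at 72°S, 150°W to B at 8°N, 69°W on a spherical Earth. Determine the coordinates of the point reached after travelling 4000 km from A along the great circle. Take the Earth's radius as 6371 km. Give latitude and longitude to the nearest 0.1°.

Convert each endpoint to a unit vector on the sphere (x = cos φ cos λ, y = cos φ sin λ, z = sin φ).
The central angle between the endpoints is δ = arccos(p₁·p₂) ≈ 1.655 rad (94.8°). The total great-circle distance is δ·R ≈ 1.655 × 6371 ≈ 10546 km, so the target fraction is f = 4000/10546 ≈ 0.379.
Interpolate at f ≈ 0.379 with slerp weights a = sin((1−f)δ)/sin δ ≈ 0.859, b = sin(fδ)/sin δ ≈ 0.590.
p = a·p₁ + b·p₂ ≈ (-0.021, -0.678, -0.735); φ = arcsin(p_z) ≈ -47.31°, λ = atan2(p_y, p_x) ≈ -91.75°.

≈ 47.3°S, 91.7°W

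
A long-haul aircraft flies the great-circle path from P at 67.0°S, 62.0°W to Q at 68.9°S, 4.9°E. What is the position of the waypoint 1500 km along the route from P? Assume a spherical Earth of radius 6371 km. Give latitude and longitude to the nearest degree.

The haversine formula gives a central angle δ ≈ 0.418 rad (23.9°) between the endpoints. The total great-circle distance is δ·R ≈ 0.418 × 6371 ≈ 2662 km, so the target fraction is f = 1500/2662 ≈ 0.563.
Interpolate at f ≈ 0.563 with slerp weights a = sin((1−f)δ)/sin δ ≈ 0.447, b = sin(fδ)/sin δ ≈ 0.575.
p = a·p₁ + b·p₂ ≈ (0.288, -0.137, -0.948); φ = arcsin(p_z) ≈ -71.40°, λ = atan2(p_y, p_x) ≈ -25.35°.

≈ 71°S, 25°W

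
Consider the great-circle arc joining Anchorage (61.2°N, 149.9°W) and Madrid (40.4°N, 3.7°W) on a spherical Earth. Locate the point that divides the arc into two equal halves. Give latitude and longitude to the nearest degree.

Write both endpoints as unit vectors p₁, p₂ with components (cos φ cos λ, cos φ sin λ, sin φ).
The central angle between the endpoints is δ = arccos(p₁·p₂) ≈ 1.305 rad (74.7°).
Interpolate at f = 1/2 with slerp weights a = sin((1−f)δ)/sin δ ≈ 0.629, b = sin(fδ)/sin δ ≈ 0.629.
p = a·p₁ + b·p₂ ≈ (0.216, -0.183, 0.959); φ = arcsin(p_z) ≈ 73.56°, λ = atan2(p_y, p_x) ≈ -40.27°.

≈ 74°N, 40°W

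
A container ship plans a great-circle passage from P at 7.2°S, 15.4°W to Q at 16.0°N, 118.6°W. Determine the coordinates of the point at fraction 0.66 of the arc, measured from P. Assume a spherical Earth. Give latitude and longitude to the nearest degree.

≈ 11°N, 82°W

From cos δ = sin φ₁ sin φ₂ + cos φ₁ cos φ₂ cos Δλ, the central angle is δ ≈ 1.826 rad (104.6°).
Interpolate at f = 0.66 with slerp weights a = sin((1−f)δ)/sin δ ≈ 0.601, b = sin(fδ)/sin δ ≈ 0.965.
p = a·p₁ + b·p₂ ≈ (0.131, -0.973, 0.191); φ = arcsin(p_z) ≈ 10.99°, λ = atan2(p_y, p_x) ≈ -82.34°.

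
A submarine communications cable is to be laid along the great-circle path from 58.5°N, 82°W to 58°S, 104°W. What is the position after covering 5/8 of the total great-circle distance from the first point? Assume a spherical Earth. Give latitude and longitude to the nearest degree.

Write both endpoints as unit vectors p₁, p₂ with components (cos φ cos λ, cos φ sin λ, sin φ).
The central angle between the endpoints is δ = arccos(p₁·p₂) ≈ 2.056 rad (117.8°).
Interpolate at f = 5/8 with slerp weights a = sin((1−f)δ)/sin δ ≈ 0.788, b = sin(fδ)/sin δ ≈ 1.085.
p = a·p₁ + b·p₂ ≈ (-0.082, -0.965, -0.248); φ = arcsin(p_z) ≈ -14.37°, λ = atan2(p_y, p_x) ≈ -94.84°.

≈ 14°S, 95°W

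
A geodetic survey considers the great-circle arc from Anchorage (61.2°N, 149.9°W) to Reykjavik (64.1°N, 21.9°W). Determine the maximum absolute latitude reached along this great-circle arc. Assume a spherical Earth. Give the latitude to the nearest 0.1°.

The great circle lies in the plane with unit normal n̂ = (p₁ × p₂)/|p₁ × p₂|.
Here n̂_z ≈ +0.220; the vertex latitude is φ_max = arccos|n̂_z| ≈ 77.3°.
Check via Clairaut: cos φ_max = |cos φ₁| · sin C = cos(61.2°)·sin(27.2°) ≈ 0.220, again giving ≈ 77.3°.

≈ 77.3°N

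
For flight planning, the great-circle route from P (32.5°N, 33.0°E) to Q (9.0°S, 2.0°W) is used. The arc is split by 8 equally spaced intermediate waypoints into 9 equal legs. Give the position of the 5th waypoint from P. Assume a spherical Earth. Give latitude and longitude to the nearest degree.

≈ (10°N, 12°E)

Write both endpoints as unit vectors p₁, p₂ with components (cos φ cos λ, cos φ sin λ, sin φ).
The central angle between the endpoints is δ = arccos(p₁·p₂) ≈ 0.929 rad (53.3°).
Interpolate at f = 5/9 with slerp weights a = sin((1−f)δ)/sin δ ≈ 0.501, b = sin(fδ)/sin δ ≈ 0.616.
p = a·p₁ + b·p₂ ≈ (0.963, 0.209, 0.173); φ = arcsin(p_z) ≈ 9.95°, λ = atan2(p_y, p_x) ≈ 12.24°.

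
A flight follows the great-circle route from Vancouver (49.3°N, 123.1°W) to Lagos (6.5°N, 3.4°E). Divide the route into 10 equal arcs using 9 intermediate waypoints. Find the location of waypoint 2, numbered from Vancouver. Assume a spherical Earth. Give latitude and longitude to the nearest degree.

Write both endpoints as unit vectors p₁, p₂ with components (cos φ cos λ, cos φ sin λ, sin φ).
The central angle between the endpoints is δ = arccos(p₁·p₂) ≈ 1.875 rad (107.4°).
Interpolate at f = 2/10 with slerp weights a = sin((1−f)δ)/sin δ ≈ 1.046, b = sin(fδ)/sin δ ≈ 0.384.
p = a·p₁ + b·p₂ ≈ (0.008, -0.549, 0.836); φ = arcsin(p_z) ≈ 56.73°, λ = atan2(p_y, p_x) ≈ -89.12°.

≈ (57°N, 89°W)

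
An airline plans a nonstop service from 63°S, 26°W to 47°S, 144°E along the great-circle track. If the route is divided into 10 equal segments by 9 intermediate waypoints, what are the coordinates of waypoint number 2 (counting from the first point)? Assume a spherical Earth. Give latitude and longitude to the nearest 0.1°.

From cos δ = sin φ₁ sin φ₂ + cos φ₁ cos φ₂ cos Δλ, the central angle is δ ≈ 1.217 rad (69.7°).
Interpolate at f = 2/10 with slerp weights a = sin((1−f)δ)/sin δ ≈ 0.881, b = sin(fδ)/sin δ ≈ 0.257.
p = a·p₁ + b·p₂ ≈ (0.218, -0.072, -0.973); φ = arcsin(p_z) ≈ -76.72°, λ = atan2(p_y, p_x) ≈ -18.39°.

≈ 76.7°S, 18.4°W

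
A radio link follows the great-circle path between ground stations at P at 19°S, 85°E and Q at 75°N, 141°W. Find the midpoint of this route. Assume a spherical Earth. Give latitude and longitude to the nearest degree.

The haversine formula gives a central angle δ ≈ 2.077 rad (119.0°) between the endpoints.
Interpolate at f = 1/2 with slerp weights a = sin((1−f)δ)/sin δ ≈ 0.985, b = sin(fδ)/sin δ ≈ 0.985.
p = a·p₁ + b·p₂ ≈ (-0.117, 0.767, 0.631); φ = arcsin(p_z) ≈ 39.10°, λ = atan2(p_y, p_x) ≈ 98.67°.

≈ 39°N, 99°E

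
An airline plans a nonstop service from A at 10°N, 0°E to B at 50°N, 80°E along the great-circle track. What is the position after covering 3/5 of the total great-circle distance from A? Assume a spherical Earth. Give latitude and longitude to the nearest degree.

≈ 41°N, 38°E

Convert each endpoint to a unit vector on the sphere (x = cos φ cos λ, y = cos φ sin λ, z = sin φ).
The central angle between the endpoints is δ = arccos(p₁·p₂) ≈ 1.325 rad (75.9°).
Interpolate at f = 3/5 with slerp weights a = sin((1−f)δ)/sin δ ≈ 0.521, b = sin(fδ)/sin δ ≈ 0.736.
p = a·p₁ + b·p₂ ≈ (0.596, 0.466, 0.654); φ = arcsin(p_z) ≈ 40.87°, λ = atan2(p_y, p_x) ≈ 38.04°.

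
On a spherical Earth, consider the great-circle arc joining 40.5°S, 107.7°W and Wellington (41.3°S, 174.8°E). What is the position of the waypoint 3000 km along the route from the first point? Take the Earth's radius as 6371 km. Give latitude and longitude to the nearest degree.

≈ 48°S, 144°W

Convert each endpoint to a unit vector on the sphere (x = cos φ cos λ, y = cos φ sin λ, z = sin φ).
The central angle between the endpoints is δ = arccos(p₁·p₂) ≈ 0.986 rad (56.5°). The total great-circle distance is δ·R ≈ 0.986 × 6371 ≈ 6280 km, so the target fraction is f = 3000/6280 ≈ 0.478.
Interpolate at f ≈ 0.478 with slerp weights a = sin((1−f)δ)/sin δ ≈ 0.591, b = sin(fδ)/sin δ ≈ 0.544.
p = a·p₁ + b·p₂ ≈ (-0.544, -0.391, -0.743); φ = arcsin(p_z) ≈ -47.97°, λ = atan2(p_y, p_x) ≈ -144.29°.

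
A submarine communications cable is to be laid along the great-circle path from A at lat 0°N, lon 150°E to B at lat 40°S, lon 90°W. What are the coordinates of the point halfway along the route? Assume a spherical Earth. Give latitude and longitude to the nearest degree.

From cos δ = sin φ₁ sin φ₂ + cos φ₁ cos φ₂ cos Δλ, the central angle is δ ≈ 1.964 rad (112.5°).
Interpolate at f = 1/2 with slerp weights a = sin((1−f)δ)/sin δ ≈ 0.900, b = sin(fδ)/sin δ ≈ 0.900.
p = a·p₁ + b·p₂ ≈ (-0.780, -0.239, -0.579); φ = arcsin(p_z) ≈ -35.36°, λ = atan2(p_y, p_x) ≈ -162.92°.

≈ lat 35°S, lon 163°W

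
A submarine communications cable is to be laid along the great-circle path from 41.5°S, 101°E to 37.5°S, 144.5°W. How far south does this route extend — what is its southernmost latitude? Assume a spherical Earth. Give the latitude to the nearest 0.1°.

The great circle lies in the plane with unit normal n̂ = (p₁ × p₂)/|p₁ × p₂|.
Here n̂_z ≈ +0.547; the vertex latitude is φ_max = arccos|n̂_z| ≈ 56.8°.

≈ 56.8°S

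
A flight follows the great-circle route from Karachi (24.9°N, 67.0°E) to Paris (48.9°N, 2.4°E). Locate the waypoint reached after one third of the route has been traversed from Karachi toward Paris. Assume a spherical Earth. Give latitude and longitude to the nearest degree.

≈ 37°N, 50°E

Write both endpoints as unit vectors p₁, p₂ with components (cos φ cos λ, cos φ sin λ, sin φ).
The central angle between the endpoints is δ = arccos(p₁·p₂) ≈ 0.961 rad (55.0°).
Interpolate at f = 1/3 with slerp weights a = sin((1−f)δ)/sin δ ≈ 0.729, b = sin(fδ)/sin δ ≈ 0.384.
p = a·p₁ + b·p₂ ≈ (0.511, 0.619, 0.596); φ = arcsin(p_z) ≈ 36.61°, λ = atan2(p_y, p_x) ≈ 50.49°.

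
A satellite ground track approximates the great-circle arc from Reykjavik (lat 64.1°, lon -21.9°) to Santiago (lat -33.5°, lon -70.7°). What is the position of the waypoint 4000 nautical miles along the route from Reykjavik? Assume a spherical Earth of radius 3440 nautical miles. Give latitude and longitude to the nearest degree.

≈ lat 3°, lon -59°

Convert each endpoint to a unit vector on the sphere (x = cos φ cos λ, y = cos φ sin λ, z = sin φ).
The central angle between the endpoints is δ = arccos(p₁·p₂) ≈ 1.830 rad (104.9°). The total great-circle distance is δ·R ≈ 1.830 × 3440 ≈ 6296 nmi, so the target fraction is f = 4000/6296 ≈ 0.635.
Interpolate at f ≈ 0.635 with slerp weights a = sin((1−f)δ)/sin δ ≈ 0.640, b = sin(fδ)/sin δ ≈ 0.950.
p = a·p₁ + b·p₂ ≈ (0.521, -0.852, 0.052); φ = arcsin(p_z) ≈ 2.98°, λ = atan2(p_y, p_x) ≈ -58.53°.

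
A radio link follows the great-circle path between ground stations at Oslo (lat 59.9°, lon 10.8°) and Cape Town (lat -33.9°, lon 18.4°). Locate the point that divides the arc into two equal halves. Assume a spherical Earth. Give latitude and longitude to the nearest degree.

≈ lat 13°, lon 16°

Convert each endpoint to a unit vector on the sphere (x = cos φ cos λ, y = cos φ sin λ, z = sin φ).
The central angle between the endpoints is δ = arccos(p₁·p₂) ≈ 1.641 rad (94.0°).
Interpolate at f = 1/2 with slerp weights a = sin((1−f)δ)/sin δ ≈ 0.733, b = sin(fδ)/sin δ ≈ 0.733.
p = a·p₁ + b·p₂ ≈ (0.939, 0.261, 0.225); φ = arcsin(p_z) ≈ 13.03°, λ = atan2(p_y, p_x) ≈ 15.54°.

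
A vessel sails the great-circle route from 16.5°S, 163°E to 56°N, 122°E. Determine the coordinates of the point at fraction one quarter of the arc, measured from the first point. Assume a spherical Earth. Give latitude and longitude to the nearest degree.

Write both endpoints as unit vectors p₁, p₂ with components (cos φ cos λ, cos φ sin λ, sin φ).
The central angle between the endpoints is δ = arccos(p₁·p₂) ≈ 1.401 rad (80.3°).
Interpolate at f = 1/4 with slerp weights a = sin((1−f)δ)/sin δ ≈ 0.880, b = sin(fδ)/sin δ ≈ 0.348.
p = a·p₁ + b·p₂ ≈ (-0.910, 0.412, 0.039); φ = arcsin(p_z) ≈ 2.21°, λ = atan2(p_y, p_x) ≈ 155.66°.

≈ 2°N, 156°E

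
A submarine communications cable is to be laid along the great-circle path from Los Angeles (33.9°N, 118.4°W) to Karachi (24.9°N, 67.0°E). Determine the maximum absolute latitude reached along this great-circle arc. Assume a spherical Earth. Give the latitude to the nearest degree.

The great circle lies in the plane with unit normal n̂ = (p₁ × p₂)/|p₁ × p₂|.
Here n̂_z ≈ -0.083; the vertex latitude is φ_max = arccos|n̂_z| ≈ 85.3°.
Check via Clairaut: cos φ_max = |cos φ₁| · sin C = cos(33.9°)·sin(5.7°) ≈ 0.083, again giving ≈ 85.3°.

≈ 85°N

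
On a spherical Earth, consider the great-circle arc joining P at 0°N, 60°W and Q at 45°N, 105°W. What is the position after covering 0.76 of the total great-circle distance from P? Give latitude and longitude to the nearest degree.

≈ 36°N, 91°W

Convert each endpoint to a unit vector on the sphere (x = cos φ cos λ, y = cos φ sin λ, z = sin φ).
The central angle between the endpoints is δ = arccos(p₁·p₂) ≈ 1.047 rad (60.0°).
Interpolate at f = 0.76 with slerp weights a = sin((1−f)δ)/sin δ ≈ 0.287, b = sin(fδ)/sin δ ≈ 0.825.
p = a·p₁ + b·p₂ ≈ (-0.007, -0.812, 0.583); φ = arcsin(p_z) ≈ 35.69°, λ = atan2(p_y, p_x) ≈ -90.52°.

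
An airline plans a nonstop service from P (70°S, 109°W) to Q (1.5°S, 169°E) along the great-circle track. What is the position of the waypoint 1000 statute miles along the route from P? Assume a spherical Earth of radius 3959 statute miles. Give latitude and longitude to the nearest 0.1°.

≈ (64.1°S, 143.6°W)

Write both endpoints as unit vectors p₁, p₂ with components (cos φ cos λ, cos φ sin λ, sin φ).
The central angle between the endpoints is δ = arccos(p₁·p₂) ≈ 1.499 rad (85.9°). The total great-circle distance is δ·R ≈ 1.499 × 3959 ≈ 5933 mi, so the target fraction is f = 1000/5933 ≈ 0.169.
Interpolate at f ≈ 0.169 with slerp weights a = sin((1−f)δ)/sin δ ≈ 0.950, b = sin(fδ)/sin δ ≈ 0.251.
p = a·p₁ + b·p₂ ≈ (-0.352, -0.259, -0.899); φ = arcsin(p_z) ≈ -64.08°, λ = atan2(p_y, p_x) ≈ -143.58°.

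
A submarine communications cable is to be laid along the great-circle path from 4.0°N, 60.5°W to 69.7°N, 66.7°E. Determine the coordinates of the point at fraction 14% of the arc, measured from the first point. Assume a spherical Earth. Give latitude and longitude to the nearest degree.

Write both endpoints as unit vectors p₁, p₂ with components (cos φ cos λ, cos φ sin λ, sin φ).
The central angle between the endpoints is δ = arccos(p₁·p₂) ≈ 1.715 rad (98.3°).
Interpolate at f = 0.14 with slerp weights a = sin((1−f)δ)/sin δ ≈ 1.006, b = sin(fδ)/sin δ ≈ 0.240.
p = a·p₁ + b·p₂ ≈ (0.527, -0.797, 0.296); φ = arcsin(p_z) ≈ 17.19°, λ = atan2(p_y, p_x) ≈ -56.51°.

≈ 17°N, 57°W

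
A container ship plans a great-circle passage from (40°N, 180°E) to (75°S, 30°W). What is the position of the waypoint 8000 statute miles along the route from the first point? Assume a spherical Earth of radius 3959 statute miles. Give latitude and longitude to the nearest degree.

Write both endpoints as unit vectors p₁, p₂ with components (cos φ cos λ, cos φ sin λ, sin φ).
The central angle between the endpoints is δ = arccos(p₁·p₂) ≈ 2.486 rad (142.4°). The total great-circle distance is δ·R ≈ 2.486 × 3959 ≈ 9841 mi, so the target fraction is f = 8000/9841 ≈ 0.813.
Interpolate at f ≈ 0.813 with slerp weights a = sin((1−f)δ)/sin δ ≈ 0.736, b = sin(fδ)/sin δ ≈ 1.477.
p = a·p₁ + b·p₂ ≈ (-0.232, -0.191, -0.954); φ = arcsin(p_z) ≈ -72.48°, λ = atan2(p_y, p_x) ≈ -140.58°.

≈ (72°S, 141°W)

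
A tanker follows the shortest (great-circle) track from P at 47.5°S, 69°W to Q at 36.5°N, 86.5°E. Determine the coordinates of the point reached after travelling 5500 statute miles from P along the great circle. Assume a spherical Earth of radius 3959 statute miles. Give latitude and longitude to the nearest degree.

≈ 23°S, 31°E

The haversine formula gives a central angle δ ≈ 2.773 rad (158.9°) between the endpoints. The total great-circle distance is δ·R ≈ 2.773 × 3959 ≈ 10977 mi, so the target fraction is f = 5500/10977 ≈ 0.501.
Interpolate at f ≈ 0.501 with slerp weights a = sin((1−f)δ)/sin δ ≈ 2.725, b = sin(fδ)/sin δ ≈ 2.728.
p = a·p₁ + b·p₂ ≈ (0.794, 0.470, -0.386); φ = arcsin(p_z) ≈ -22.73°, λ = atan2(p_y, p_x) ≈ 30.64°.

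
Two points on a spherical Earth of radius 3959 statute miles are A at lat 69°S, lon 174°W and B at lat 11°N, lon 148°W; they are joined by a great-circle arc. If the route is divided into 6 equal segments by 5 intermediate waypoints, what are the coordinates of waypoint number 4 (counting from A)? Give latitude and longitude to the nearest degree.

≈ lat 16°S, lon 152°W

Write both endpoints as unit vectors p₁, p₂ with components (cos φ cos λ, cos φ sin λ, sin φ).
The central angle between the endpoints is δ = arccos(p₁·p₂) ≈ 1.432 rad (82.1°).
Interpolate at f = 4/6 with slerp weights a = sin((1−f)δ)/sin δ ≈ 0.464, b = sin(fδ)/sin δ ≈ 0.824.
p = a·p₁ + b·p₂ ≈ (-0.851, -0.446, -0.276); φ = arcsin(p_z) ≈ -16.01°, λ = atan2(p_y, p_x) ≈ -152.35°.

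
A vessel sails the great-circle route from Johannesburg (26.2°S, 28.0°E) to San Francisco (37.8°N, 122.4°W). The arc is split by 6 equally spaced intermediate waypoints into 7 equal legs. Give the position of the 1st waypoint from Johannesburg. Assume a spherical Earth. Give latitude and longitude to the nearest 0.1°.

≈ (13.4°S, 9.2°E)

Write both endpoints as unit vectors p₁, p₂ with components (cos φ cos λ, cos φ sin λ, sin φ).
The central angle between the endpoints is δ = arccos(p₁·p₂) ≈ 2.662 rad (152.5°).
Interpolate at f = 1/7 with slerp weights a = sin((1−f)δ)/sin δ ≈ 1.642, b = sin(fδ)/sin δ ≈ 0.804.
p = a·p₁ + b·p₂ ≈ (0.960, 0.155, -0.232); φ = arcsin(p_z) ≈ -13.42°, λ = atan2(p_y, p_x) ≈ 9.18°.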